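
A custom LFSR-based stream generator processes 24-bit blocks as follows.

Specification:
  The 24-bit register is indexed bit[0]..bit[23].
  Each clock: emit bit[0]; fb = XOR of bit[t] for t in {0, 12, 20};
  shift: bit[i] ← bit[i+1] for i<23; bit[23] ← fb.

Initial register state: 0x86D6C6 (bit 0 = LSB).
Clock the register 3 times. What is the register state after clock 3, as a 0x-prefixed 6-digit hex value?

reg_0 = 0x86D6C6
clock 1: out=0, reg = 0xC36B63
clock 2: out=1, reg = 0xE1B5B1
clock 3: out=1, reg = 0x70DAD8

0x70DAD8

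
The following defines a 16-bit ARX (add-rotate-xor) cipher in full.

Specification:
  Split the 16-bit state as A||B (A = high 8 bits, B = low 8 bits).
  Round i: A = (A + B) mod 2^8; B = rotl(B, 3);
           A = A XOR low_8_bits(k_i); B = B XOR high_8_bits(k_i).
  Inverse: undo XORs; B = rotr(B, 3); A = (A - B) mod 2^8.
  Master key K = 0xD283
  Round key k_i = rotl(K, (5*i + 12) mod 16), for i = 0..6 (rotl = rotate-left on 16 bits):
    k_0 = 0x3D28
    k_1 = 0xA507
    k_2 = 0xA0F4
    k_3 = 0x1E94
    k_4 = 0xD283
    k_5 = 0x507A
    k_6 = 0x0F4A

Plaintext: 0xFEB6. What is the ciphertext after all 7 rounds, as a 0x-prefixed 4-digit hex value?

s_0 = plaintext = 0xFEB6
s_1 = Round(s_0, k_0) = 0x9C88
s_2 = Round(s_1, k_1) = 0x23E1
s_3 = Round(s_2, k_2) = 0xF0AF
s_4 = Round(s_3, k_3) = 0x0B63
s_5 = Round(s_4, k_4) = 0xEDC9
s_6 = Round(s_5, k_5) = 0xCC1E
s_7 = Round(s_6, k_6) = 0xA0FF

0xA0FF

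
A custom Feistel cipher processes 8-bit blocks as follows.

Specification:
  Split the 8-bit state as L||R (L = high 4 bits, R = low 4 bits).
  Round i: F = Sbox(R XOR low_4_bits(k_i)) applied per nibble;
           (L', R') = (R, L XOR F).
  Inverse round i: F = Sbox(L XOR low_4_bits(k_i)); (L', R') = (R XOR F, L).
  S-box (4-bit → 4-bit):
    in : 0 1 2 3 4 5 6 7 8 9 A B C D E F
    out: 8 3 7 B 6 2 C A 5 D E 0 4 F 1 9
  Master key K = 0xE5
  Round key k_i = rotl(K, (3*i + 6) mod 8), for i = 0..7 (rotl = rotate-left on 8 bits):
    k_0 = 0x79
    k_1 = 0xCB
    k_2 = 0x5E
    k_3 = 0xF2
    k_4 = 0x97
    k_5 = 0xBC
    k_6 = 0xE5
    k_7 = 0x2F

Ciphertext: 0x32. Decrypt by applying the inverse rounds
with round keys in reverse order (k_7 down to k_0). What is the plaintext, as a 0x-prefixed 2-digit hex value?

s_0 = ciphertext = 0x32
s_1 = InvRound(s_0, k_7) = 0x63
s_2 = InvRound(s_1, k_6) = 0x86
s_3 = InvRound(s_2, k_5) = 0x08
s_4 = InvRound(s_3, k_4) = 0x20
s_5 = InvRound(s_4, k_3) = 0x82
s_6 = InvRound(s_5, k_2) = 0xE8
s_7 = InvRound(s_6, k_1) = 0xAE
s_8 = InvRound(s_7, k_0) = 0x5A

0x5A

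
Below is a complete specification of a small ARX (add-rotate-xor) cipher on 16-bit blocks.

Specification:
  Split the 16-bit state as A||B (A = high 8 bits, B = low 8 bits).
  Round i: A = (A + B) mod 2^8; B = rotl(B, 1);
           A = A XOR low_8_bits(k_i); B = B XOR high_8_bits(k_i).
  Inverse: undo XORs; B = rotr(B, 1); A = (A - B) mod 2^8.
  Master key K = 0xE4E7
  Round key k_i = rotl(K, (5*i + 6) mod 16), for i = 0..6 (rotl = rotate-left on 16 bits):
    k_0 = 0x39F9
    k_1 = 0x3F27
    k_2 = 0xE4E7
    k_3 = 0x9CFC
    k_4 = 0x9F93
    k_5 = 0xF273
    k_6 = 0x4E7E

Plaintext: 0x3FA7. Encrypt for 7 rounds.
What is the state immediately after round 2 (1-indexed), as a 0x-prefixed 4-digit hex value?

s_0 = plaintext = 0x3FA7
s_1 = Round(s_0, k_0) = 0x1F76
s_2 = Round(s_1, k_1) = 0xB2D3
s_3 = Round(s_2, k_2) = 0x6243
s_4 = Round(s_3, k_3) = 0x591A
s_5 = Round(s_4, k_4) = 0xE0AB
s_6 = Round(s_5, k_5) = 0xF8A5
s_7 = Round(s_6, k_6) = 0xE305

0xB2D3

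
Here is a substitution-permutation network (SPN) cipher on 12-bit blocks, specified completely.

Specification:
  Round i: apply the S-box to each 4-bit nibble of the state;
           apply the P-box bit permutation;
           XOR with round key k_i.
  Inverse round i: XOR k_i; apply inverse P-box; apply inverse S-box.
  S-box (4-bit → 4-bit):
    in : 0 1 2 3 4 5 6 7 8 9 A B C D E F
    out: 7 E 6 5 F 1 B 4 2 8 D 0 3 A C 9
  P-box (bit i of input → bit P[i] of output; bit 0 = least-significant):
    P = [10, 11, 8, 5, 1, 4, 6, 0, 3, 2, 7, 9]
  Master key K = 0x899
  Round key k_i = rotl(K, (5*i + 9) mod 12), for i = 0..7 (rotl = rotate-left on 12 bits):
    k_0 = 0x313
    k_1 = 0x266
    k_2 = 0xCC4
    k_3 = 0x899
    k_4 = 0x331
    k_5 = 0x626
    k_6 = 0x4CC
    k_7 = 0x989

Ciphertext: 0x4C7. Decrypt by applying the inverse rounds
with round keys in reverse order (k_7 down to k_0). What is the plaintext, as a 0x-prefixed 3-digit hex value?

0x5D0

s_0 = ciphertext = 0x4C7
s_1 = InvRound(s_0, k_7) = 0xC30
s_2 = InvRound(s_1, k_6) = 0x02D
s_3 = InvRound(s_2, k_5) = 0xFF5
s_4 = InvRound(s_3, k_4) = 0x27C
s_5 = InvRound(s_4, k_3) = 0x1ED
s_6 = InvRound(s_5, k_2) = 0x594
s_7 = InvRound(s_6, k_1) = 0xE0A
s_8 = InvRound(s_7, k_0) = 0x5D0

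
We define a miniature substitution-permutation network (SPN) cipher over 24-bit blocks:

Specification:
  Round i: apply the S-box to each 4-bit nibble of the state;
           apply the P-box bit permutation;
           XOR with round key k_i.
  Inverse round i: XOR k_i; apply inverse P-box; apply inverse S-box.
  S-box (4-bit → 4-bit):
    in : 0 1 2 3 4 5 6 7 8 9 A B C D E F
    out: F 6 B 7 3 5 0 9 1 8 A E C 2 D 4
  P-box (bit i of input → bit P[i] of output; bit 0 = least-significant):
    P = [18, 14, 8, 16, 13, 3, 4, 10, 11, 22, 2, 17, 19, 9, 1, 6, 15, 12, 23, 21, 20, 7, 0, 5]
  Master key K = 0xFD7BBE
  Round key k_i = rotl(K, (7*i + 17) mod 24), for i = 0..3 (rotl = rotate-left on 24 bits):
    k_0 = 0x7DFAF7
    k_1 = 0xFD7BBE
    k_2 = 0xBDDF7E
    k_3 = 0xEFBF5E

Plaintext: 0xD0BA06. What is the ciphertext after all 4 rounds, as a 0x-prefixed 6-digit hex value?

s_0 = plaintext = 0xD0BA06
s_1 = Round(s_0, k_0) = 0x9F4C2D
s_2 = Round(s_1, k_1) = 0x771D92
s_3 = Round(s_2, k_2) = 0xC8195C
s_4 = Round(s_3, k_3) = 0xEC1C6D

0xEC1C6D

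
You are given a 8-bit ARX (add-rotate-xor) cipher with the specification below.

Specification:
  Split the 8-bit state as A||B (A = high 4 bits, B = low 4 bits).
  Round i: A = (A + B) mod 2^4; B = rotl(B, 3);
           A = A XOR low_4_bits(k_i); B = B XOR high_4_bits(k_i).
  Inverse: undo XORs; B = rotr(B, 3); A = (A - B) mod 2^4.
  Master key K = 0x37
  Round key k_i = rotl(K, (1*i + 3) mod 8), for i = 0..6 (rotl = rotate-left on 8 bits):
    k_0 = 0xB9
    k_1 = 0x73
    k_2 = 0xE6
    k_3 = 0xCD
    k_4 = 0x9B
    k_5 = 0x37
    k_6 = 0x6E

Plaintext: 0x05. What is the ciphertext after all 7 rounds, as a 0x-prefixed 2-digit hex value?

s_0 = plaintext = 0x05
s_1 = Round(s_0, k_0) = 0xC1
s_2 = Round(s_1, k_1) = 0xEF
s_3 = Round(s_2, k_2) = 0xB1
s_4 = Round(s_3, k_3) = 0x14
s_5 = Round(s_4, k_4) = 0xEB
s_6 = Round(s_5, k_5) = 0xEE
s_7 = Round(s_6, k_6) = 0x21

0x21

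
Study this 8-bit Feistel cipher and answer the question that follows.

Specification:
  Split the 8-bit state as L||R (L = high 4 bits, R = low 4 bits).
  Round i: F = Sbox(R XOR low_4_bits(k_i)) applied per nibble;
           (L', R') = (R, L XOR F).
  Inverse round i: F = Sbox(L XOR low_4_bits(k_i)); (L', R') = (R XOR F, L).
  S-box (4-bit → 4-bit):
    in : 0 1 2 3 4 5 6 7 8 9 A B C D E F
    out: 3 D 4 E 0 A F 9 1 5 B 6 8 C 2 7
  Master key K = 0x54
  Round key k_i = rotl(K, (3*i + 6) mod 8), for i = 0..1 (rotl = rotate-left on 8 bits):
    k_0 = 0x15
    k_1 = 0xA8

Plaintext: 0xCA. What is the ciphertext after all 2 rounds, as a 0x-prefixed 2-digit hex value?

0xB4

s_0 = plaintext = 0xCA
s_1 = Round(s_0, k_0) = 0xAB
s_2 = Round(s_1, k_1) = 0xB4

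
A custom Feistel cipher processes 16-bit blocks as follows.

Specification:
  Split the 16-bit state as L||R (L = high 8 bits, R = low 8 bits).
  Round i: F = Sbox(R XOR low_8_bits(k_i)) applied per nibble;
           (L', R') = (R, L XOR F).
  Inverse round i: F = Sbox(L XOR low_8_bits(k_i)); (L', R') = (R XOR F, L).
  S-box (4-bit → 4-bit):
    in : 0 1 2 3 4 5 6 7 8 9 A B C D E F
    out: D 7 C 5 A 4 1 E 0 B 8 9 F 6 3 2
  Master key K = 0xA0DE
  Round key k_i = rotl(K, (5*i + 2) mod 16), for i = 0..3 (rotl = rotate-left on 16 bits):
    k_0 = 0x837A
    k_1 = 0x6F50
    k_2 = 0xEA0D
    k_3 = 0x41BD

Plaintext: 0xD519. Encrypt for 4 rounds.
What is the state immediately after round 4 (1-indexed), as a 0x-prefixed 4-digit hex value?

0x4B85

s_0 = plaintext = 0xD519
s_1 = Round(s_0, k_0) = 0x19C0
s_2 = Round(s_1, k_1) = 0xC0A4
s_3 = Round(s_2, k_2) = 0xA44B
s_4 = Round(s_3, k_3) = 0x4B85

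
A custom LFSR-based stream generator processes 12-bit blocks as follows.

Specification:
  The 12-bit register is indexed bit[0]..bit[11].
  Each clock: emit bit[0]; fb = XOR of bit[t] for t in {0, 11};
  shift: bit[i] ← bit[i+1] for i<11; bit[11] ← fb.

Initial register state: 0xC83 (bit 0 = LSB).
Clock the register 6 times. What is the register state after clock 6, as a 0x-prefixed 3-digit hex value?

reg_0 = 0xC83
clock 1: out=1, reg = 0x641
clock 2: out=1, reg = 0xB20
clock 3: out=0, reg = 0xD90
clock 4: out=0, reg = 0xEC8
clock 5: out=0, reg = 0xF64
clock 6: out=0, reg = 0xFB2

0xFB2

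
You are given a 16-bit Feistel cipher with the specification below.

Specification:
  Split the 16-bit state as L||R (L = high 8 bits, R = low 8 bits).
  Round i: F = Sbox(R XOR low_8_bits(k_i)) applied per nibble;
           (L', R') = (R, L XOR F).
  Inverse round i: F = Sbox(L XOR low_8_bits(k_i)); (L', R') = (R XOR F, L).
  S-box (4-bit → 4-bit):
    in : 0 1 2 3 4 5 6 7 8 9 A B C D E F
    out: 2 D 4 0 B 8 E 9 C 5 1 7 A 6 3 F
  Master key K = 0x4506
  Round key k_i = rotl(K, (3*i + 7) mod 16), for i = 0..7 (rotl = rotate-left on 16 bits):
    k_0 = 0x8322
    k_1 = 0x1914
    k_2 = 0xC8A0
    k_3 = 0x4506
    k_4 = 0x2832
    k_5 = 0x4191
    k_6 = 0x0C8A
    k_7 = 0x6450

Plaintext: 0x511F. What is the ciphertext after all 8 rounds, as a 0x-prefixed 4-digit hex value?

s_0 = plaintext = 0x511F
s_1 = Round(s_0, k_0) = 0x1F57
s_2 = Round(s_1, k_1) = 0x57AF
s_3 = Round(s_2, k_2) = 0xAF78
s_4 = Round(s_3, k_3) = 0x783C
s_5 = Round(s_4, k_4) = 0x3C5B
s_6 = Round(s_5, k_5) = 0x5B9D
s_7 = Round(s_6, k_6) = 0x9D82
s_8 = Round(s_7, k_7) = 0x82F9

0x82F9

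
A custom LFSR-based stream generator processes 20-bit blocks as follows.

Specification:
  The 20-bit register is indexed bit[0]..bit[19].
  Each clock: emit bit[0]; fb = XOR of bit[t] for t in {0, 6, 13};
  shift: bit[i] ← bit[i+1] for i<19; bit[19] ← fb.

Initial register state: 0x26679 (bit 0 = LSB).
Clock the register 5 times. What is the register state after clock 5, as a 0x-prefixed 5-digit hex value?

0x99333

reg_0 = 0x26679
clock 1: out=1, reg = 0x9333C
clock 2: out=0, reg = 0xC999E
clock 3: out=0, reg = 0x64CCF
clock 4: out=1, reg = 0x32667
clock 5: out=1, reg = 0x99333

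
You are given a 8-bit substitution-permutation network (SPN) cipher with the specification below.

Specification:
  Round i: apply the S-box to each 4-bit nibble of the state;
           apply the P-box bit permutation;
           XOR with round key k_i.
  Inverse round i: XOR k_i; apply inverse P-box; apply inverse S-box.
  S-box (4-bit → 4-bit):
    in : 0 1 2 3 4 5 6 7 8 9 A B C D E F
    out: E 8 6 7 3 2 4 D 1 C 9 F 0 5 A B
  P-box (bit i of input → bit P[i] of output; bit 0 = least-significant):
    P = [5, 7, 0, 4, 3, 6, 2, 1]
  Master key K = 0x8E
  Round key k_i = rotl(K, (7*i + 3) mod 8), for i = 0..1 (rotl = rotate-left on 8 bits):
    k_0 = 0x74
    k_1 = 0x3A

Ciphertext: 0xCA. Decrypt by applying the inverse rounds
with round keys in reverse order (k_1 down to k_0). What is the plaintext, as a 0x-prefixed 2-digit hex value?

s_0 = ciphertext = 0xCA
s_1 = InvRound(s_0, k_1) = 0x5F
s_2 = InvRound(s_1, k_0) = 0xAD

0xAD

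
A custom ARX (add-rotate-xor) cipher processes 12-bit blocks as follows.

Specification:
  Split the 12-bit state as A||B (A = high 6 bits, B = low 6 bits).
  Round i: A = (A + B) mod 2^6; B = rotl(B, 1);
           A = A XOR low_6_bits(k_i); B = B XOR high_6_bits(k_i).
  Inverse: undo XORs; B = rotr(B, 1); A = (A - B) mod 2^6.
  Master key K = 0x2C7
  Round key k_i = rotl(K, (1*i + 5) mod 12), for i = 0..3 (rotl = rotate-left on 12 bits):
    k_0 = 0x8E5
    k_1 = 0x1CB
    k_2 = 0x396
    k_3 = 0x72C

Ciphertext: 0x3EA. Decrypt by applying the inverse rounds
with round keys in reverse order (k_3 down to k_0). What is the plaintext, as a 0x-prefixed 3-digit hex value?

0x0AA

s_0 = ciphertext = 0x3EA
s_1 = InvRound(s_0, k_3) = 0x21B
s_2 = InvRound(s_1, k_2) = 0xD2A
s_3 = InvRound(s_2, k_1) = 0x276
s_4 = InvRound(s_3, k_0) = 0x0AA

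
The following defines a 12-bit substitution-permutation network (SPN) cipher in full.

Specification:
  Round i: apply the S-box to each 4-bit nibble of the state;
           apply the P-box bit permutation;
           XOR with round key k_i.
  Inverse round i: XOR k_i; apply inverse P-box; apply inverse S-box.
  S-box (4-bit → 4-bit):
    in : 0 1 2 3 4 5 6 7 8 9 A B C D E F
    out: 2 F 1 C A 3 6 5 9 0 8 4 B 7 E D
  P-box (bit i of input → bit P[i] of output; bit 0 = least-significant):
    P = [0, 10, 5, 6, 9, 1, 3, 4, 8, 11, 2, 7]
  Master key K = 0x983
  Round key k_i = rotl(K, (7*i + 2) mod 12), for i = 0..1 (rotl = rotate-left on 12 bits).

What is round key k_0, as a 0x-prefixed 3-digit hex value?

K = 0x983
k_0 = rotl(K, (7*0+2) mod 12) = rotl(K, 2) = 0x60E

0x60E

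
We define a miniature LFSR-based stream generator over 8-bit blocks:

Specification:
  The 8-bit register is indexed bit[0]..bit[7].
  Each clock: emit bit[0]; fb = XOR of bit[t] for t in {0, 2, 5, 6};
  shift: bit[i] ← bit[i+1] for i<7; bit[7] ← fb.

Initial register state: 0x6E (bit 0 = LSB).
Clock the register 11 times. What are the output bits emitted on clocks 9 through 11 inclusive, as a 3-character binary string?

reg_0 = 0x6E
clock 1: out=0, reg = 0xB7
clock 2: out=1, reg = 0xDB
clock 3: out=1, reg = 0x6D
clock 4: out=1, reg = 0x36
clock 5: out=0, reg = 0x1B
clock 6: out=1, reg = 0x8D
clock 7: out=1, reg = 0x46
clock 8: out=0, reg = 0x23
clock 9: out=1, reg = 0x11
clock 10: out=1, reg = 0x88
clock 11: out=0, reg = 0x44

110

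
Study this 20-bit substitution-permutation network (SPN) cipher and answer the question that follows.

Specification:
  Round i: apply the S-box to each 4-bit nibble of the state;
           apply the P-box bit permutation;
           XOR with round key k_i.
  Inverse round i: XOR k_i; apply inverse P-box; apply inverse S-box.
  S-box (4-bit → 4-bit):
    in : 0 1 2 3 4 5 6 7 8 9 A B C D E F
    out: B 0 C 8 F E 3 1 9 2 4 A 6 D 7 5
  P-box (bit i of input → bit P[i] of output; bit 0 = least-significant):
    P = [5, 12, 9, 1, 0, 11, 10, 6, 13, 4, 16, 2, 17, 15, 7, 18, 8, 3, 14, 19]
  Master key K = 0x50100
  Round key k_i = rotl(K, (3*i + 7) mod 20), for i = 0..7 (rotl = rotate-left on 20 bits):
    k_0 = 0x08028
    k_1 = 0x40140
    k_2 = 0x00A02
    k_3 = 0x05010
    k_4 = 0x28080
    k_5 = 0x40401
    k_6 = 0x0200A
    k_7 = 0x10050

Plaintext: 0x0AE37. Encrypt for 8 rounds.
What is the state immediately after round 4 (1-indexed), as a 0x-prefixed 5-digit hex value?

s_0 = plaintext = 0x0AE37
s_1 = Round(s_0, k_0) = 0x9A1D0
s_2 = Round(s_1, k_1) = 0x415AB
s_3 = Round(s_2, k_2) = 0x95F1C
s_4 = Round(s_3, k_3) = 0x5E298
s_5 = Round(s_4, k_4) = 0x9482E
s_6 = Round(s_5, k_5) = 0x2B2ED
s_7 = Round(s_6, k_6) = 0xDEE2D
s_8 = Round(s_7, k_7) = 0xAE7A2

0x5E298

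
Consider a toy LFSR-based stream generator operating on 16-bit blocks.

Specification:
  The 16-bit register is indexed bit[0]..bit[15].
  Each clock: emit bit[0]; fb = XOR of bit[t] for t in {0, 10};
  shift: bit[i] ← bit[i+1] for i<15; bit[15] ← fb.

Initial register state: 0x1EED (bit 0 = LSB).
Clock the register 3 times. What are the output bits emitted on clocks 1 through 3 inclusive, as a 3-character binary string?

reg_0 = 0x1EED
clock 1: out=1, reg = 0x0F76
clock 2: out=0, reg = 0x87BB
clock 3: out=1, reg = 0x43DD

101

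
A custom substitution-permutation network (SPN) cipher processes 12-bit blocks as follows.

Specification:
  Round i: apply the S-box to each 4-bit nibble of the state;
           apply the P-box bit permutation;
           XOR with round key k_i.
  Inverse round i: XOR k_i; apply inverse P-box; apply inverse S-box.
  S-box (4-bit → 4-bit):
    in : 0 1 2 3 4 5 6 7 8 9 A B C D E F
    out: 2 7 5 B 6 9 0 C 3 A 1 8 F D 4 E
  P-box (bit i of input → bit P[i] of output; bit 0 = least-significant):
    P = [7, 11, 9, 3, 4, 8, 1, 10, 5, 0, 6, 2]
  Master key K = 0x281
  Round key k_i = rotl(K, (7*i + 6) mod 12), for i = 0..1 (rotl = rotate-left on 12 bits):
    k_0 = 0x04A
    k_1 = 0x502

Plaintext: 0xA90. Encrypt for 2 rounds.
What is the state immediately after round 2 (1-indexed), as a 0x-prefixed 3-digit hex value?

0x5E6

s_0 = plaintext = 0xA90
s_1 = Round(s_0, k_0) = 0xD6A
s_2 = Round(s_1, k_1) = 0x5E6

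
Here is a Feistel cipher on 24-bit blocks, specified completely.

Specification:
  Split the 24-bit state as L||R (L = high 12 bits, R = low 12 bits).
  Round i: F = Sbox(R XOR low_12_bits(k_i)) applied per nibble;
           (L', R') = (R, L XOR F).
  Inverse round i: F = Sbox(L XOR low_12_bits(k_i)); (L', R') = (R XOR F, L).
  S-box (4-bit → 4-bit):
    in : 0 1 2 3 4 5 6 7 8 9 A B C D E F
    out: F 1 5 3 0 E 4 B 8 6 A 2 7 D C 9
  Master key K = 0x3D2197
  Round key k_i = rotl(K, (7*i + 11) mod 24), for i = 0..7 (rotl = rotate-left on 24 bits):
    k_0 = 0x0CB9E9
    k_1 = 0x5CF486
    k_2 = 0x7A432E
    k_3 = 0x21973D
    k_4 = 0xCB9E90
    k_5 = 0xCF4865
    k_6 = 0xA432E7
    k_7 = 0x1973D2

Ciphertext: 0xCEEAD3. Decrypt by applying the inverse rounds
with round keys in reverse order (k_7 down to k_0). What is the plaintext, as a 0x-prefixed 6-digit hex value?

s_0 = ciphertext = 0xCEEAD3
s_1 = InvRound(s_0, k_7) = 0x3E4CEE
s_2 = InvRound(s_1, k_6) = 0xD1D3E4
s_3 = InvRound(s_2, k_5) = 0xD5CD1D
s_4 = InvRound(s_3, k_4) = 0xE6AD5C
s_5 = InvRound(s_4, k_3) = 0xBB7E6A
s_6 = InvRound(s_5, k_2) = 0x60CBB7
s_7 = InvRound(s_6, k_1) = 0xE3D60C
s_8 = InvRound(s_7, k_0) = 0xDDCE3D

0xDDCE3D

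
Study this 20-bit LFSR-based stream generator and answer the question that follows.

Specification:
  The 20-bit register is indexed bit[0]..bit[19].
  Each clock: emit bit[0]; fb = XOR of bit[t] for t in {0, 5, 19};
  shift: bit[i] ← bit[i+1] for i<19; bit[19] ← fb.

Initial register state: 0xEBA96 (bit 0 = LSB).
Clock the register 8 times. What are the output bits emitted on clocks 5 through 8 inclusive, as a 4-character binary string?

1001

reg_0 = 0xEBA96
clock 1: out=0, reg = 0xF5D4B
clock 2: out=1, reg = 0x7AEA5
clock 3: out=1, reg = 0x3D752
clock 4: out=0, reg = 0x1EBA9
clock 5: out=1, reg = 0x0F5D4
clock 6: out=0, reg = 0x07AEA
clock 7: out=0, reg = 0x83D75
clock 8: out=1, reg = 0xC1EBA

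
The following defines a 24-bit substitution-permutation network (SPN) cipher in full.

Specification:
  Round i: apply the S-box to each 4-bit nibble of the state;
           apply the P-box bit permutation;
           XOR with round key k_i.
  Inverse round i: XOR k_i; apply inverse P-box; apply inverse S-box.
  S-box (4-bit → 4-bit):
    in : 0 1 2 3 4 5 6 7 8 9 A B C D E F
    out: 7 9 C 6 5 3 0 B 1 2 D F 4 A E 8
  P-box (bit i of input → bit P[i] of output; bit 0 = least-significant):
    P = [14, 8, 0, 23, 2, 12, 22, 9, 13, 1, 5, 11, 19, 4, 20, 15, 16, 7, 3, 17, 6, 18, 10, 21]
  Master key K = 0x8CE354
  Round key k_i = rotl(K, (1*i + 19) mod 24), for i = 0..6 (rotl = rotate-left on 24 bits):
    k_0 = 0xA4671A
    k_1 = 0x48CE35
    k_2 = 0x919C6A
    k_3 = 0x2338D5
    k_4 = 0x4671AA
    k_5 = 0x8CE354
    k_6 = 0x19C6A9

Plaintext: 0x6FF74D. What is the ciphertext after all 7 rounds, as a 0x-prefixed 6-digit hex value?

0x400C9B

s_0 = plaintext = 0x6FF74D
s_1 = Round(s_0, k_0) = 0x66CE1C
s_2 = Round(s_1, k_1) = 0x58C412
s_3 = Round(s_2, k_2) = 0x04BE0F
s_4 = Round(s_3, k_3) = 0xFEA4AB
s_5 = Round(s_4, k_4) = 0xBC9207
s_6 = Round(s_5, k_5) = 0x68BE28
s_7 = Round(s_6, k_6) = 0x400C9B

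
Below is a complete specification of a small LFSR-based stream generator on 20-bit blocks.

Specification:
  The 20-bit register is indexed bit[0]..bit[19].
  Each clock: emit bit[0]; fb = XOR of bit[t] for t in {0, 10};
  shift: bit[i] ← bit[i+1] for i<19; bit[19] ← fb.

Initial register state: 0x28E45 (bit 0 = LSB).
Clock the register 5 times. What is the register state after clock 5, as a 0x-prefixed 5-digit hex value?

0x31472

reg_0 = 0x28E45
clock 1: out=1, reg = 0x14722
clock 2: out=0, reg = 0x8A391
clock 3: out=1, reg = 0xC51C8
clock 4: out=0, reg = 0x628E4
clock 5: out=0, reg = 0x31472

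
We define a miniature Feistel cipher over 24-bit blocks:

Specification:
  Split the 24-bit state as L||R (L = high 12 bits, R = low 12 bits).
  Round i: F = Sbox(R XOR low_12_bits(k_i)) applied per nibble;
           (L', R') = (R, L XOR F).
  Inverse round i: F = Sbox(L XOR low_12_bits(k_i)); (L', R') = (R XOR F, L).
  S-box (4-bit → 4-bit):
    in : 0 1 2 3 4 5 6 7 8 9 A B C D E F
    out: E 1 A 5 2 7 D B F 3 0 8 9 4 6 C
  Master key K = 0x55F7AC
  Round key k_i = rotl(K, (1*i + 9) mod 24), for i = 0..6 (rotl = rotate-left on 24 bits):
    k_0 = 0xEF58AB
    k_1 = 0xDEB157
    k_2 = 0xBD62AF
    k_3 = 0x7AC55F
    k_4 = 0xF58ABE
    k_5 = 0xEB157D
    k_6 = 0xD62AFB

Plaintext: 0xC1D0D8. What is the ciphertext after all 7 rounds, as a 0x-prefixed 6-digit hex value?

0x086989

s_0 = plaintext = 0xC1D0D8
s_1 = Round(s_0, k_0) = 0x0D83A8
s_2 = Round(s_1, k_1) = 0x3A8A14
s_3 = Round(s_2, k_2) = 0xA14C20
s_4 = Round(s_3, k_3) = 0xC209A8
s_5 = Round(s_4, k_4) = 0x9A893D
s_6 = Round(s_5, k_5) = 0x93D086
s_7 = Round(s_6, k_6) = 0x086989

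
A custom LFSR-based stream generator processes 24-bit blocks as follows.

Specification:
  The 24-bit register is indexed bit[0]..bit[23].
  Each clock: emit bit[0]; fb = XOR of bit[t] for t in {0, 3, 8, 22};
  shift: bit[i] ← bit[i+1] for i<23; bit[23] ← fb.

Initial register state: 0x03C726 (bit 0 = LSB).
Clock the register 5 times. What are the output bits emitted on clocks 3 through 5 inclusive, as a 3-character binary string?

reg_0 = 0x03C726
clock 1: out=0, reg = 0x81E393
clock 2: out=1, reg = 0x40F1C9
clock 3: out=1, reg = 0x2078E4
clock 4: out=0, reg = 0x103C72
clock 5: out=0, reg = 0x081E39

100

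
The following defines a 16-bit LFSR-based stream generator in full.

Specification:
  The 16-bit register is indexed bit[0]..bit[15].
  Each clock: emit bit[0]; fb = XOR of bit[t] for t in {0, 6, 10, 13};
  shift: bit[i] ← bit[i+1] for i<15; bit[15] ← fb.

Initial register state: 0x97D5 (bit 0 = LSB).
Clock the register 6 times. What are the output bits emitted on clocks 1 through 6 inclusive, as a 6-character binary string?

reg_0 = 0x97D5
clock 1: out=1, reg = 0xCBEA
clock 2: out=0, reg = 0xE5F5
clock 3: out=1, reg = 0x72FA
clock 4: out=0, reg = 0x397D
clock 5: out=1, reg = 0x9CBE
clock 6: out=0, reg = 0xCE5F

101010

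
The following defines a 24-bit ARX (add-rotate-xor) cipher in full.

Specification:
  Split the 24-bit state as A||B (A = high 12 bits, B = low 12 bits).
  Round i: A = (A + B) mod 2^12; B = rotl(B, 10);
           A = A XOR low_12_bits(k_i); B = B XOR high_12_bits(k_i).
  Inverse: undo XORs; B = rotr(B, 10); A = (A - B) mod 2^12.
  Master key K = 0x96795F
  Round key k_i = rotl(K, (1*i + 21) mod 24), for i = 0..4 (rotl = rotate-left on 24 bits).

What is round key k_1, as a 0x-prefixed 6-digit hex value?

0xE59E57

K = 0x96795F
k_0 = rotl(K, (1*0+21) mod 24) = rotl(K, 21) = 0xF2CF2B
k_1 = rotl(K, (1*1+21) mod 24) = rotl(K, 22) = 0xE59E57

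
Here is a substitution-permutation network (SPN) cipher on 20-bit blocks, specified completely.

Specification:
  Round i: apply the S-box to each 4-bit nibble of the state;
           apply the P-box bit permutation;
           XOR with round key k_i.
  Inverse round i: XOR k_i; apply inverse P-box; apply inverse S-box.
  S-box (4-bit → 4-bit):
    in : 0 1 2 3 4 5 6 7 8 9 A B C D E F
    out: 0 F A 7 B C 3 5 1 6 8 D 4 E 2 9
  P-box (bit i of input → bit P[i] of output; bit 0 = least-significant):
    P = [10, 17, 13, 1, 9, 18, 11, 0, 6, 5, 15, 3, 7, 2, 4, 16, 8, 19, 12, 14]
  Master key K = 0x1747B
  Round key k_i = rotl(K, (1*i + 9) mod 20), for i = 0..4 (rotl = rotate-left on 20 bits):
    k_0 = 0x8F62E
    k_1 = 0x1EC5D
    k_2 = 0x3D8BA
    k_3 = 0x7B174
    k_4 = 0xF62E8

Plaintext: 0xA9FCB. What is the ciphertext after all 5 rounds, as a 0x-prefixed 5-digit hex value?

s_0 = plaintext = 0xA9FCB
s_1 = Round(s_0, k_0) = 0x89A70
s_2 = Round(s_1, k_1) = 0x1E741
s_3 = Round(s_2, k_2) = 0xD2FFD
s_4 = Round(s_3, k_3) = 0xCC33B
s_5 = Round(s_4, k_4) = 0xBDC9A

0xBDC9A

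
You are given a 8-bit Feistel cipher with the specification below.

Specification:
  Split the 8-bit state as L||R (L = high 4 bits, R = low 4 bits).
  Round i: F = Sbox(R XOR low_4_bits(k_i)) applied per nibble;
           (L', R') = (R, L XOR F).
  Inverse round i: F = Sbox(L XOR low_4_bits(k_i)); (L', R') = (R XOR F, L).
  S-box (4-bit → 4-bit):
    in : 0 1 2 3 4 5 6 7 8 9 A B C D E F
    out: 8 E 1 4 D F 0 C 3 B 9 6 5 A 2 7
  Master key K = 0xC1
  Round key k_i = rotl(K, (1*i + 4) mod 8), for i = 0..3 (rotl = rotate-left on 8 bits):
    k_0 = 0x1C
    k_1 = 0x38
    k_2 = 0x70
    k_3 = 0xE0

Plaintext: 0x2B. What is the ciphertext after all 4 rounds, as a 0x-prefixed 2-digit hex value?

0x88

s_0 = plaintext = 0x2B
s_1 = Round(s_0, k_0) = 0xBE
s_2 = Round(s_1, k_1) = 0xEB
s_3 = Round(s_2, k_2) = 0xB8
s_4 = Round(s_3, k_3) = 0x88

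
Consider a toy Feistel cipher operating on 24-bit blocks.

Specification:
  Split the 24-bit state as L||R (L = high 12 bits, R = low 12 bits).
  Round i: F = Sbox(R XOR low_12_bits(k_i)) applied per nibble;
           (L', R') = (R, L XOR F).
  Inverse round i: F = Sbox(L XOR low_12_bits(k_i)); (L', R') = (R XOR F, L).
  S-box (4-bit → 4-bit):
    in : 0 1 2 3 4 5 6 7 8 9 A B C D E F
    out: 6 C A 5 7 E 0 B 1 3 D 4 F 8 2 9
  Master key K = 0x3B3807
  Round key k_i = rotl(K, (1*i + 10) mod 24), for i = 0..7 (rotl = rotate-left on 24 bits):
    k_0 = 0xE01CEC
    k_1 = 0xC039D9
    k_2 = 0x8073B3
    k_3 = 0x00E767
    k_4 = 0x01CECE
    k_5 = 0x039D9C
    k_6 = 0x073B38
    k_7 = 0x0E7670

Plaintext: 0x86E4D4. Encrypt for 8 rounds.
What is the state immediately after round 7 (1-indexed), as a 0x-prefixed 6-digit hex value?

s_0 = plaintext = 0x86E4D4
s_1 = Round(s_0, k_0) = 0x4D493F
s_2 = Round(s_1, k_1) = 0x93F2F4
s_3 = Round(s_2, k_2) = 0x2F4544
s_4 = Round(s_3, k_3) = 0x544851
s_5 = Round(s_4, k_4) = 0x85157D
s_6 = Round(s_5, k_5) = 0x57D97D
s_7 = Round(s_6, k_6) = 0x97DF03
s_8 = Round(s_7, k_7) = 0xF03AC8

0x97DF03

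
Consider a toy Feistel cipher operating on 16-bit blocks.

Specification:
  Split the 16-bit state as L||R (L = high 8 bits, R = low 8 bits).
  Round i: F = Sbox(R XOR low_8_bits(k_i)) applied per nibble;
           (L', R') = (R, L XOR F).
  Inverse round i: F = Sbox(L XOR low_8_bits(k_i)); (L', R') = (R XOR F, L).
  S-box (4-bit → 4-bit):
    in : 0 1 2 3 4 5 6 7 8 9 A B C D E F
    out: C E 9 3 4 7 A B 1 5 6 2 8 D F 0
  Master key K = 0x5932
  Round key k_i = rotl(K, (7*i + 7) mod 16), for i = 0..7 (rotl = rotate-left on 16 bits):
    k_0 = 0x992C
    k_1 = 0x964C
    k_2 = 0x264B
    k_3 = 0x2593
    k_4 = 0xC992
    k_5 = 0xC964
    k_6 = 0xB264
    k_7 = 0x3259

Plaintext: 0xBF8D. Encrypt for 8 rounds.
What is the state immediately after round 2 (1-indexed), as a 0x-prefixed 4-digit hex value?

0xD1D0

s_0 = plaintext = 0xBF8D
s_1 = Round(s_0, k_0) = 0x8DD1
s_2 = Round(s_1, k_1) = 0xD1D0
s_3 = Round(s_2, k_2) = 0xD083
s_4 = Round(s_3, k_3) = 0x833C
s_5 = Round(s_4, k_4) = 0x3CEC
s_6 = Round(s_5, k_5) = 0xEC2D
s_7 = Round(s_6, k_6) = 0x2DA9
s_8 = Round(s_7, k_7) = 0xA921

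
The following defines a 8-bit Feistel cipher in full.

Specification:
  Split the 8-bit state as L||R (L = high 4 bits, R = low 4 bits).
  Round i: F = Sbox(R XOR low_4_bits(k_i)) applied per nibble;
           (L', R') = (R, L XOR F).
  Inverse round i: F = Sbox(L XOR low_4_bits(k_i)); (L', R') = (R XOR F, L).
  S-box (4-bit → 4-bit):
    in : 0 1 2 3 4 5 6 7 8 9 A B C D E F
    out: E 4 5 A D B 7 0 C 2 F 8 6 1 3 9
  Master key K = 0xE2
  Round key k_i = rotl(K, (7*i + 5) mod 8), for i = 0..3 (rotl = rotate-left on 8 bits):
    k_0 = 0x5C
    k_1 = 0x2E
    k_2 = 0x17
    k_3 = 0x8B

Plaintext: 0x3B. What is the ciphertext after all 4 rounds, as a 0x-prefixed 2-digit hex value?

0x28

s_0 = plaintext = 0x3B
s_1 = Round(s_0, k_0) = 0xB3
s_2 = Round(s_1, k_1) = 0x3A
s_3 = Round(s_2, k_2) = 0xA2
s_4 = Round(s_3, k_3) = 0x28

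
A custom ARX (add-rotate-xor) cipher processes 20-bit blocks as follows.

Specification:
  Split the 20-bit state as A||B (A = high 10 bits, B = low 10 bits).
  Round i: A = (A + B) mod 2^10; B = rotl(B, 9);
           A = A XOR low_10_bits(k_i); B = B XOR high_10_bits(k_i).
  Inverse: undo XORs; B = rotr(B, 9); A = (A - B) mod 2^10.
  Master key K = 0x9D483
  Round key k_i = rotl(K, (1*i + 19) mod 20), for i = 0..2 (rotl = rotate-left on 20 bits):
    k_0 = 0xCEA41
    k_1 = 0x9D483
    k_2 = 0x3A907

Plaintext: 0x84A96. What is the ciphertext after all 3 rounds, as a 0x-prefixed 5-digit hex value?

s_0 = plaintext = 0x84A96
s_1 = Round(s_0, k_0) = 0xBA671
s_2 = Round(s_1, k_1) = 0x7654D
s_3 = Round(s_2, k_2) = 0x8864C

0x8864C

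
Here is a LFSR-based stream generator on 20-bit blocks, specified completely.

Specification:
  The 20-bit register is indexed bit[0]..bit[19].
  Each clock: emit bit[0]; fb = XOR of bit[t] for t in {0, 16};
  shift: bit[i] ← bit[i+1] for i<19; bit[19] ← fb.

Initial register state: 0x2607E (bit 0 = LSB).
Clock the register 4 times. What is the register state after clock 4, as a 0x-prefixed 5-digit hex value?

0xC2607

reg_0 = 0x2607E
clock 1: out=0, reg = 0x1303F
clock 2: out=1, reg = 0x0981F
clock 3: out=1, reg = 0x84C0F
clock 4: out=1, reg = 0xC2607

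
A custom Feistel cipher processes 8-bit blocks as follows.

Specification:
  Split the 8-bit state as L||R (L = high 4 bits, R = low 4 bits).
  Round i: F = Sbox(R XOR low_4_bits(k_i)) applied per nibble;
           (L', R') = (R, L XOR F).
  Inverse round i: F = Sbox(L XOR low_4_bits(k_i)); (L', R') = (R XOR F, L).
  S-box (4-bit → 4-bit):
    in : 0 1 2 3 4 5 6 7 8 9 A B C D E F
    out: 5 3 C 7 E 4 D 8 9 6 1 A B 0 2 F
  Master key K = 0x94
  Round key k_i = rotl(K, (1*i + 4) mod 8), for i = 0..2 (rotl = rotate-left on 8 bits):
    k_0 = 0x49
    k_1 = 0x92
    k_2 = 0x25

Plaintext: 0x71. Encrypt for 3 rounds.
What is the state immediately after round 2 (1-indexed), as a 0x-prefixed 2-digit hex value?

s_0 = plaintext = 0x71
s_1 = Round(s_0, k_0) = 0x1E
s_2 = Round(s_1, k_1) = 0xEA
s_3 = Round(s_2, k_2) = 0xA1

0xEA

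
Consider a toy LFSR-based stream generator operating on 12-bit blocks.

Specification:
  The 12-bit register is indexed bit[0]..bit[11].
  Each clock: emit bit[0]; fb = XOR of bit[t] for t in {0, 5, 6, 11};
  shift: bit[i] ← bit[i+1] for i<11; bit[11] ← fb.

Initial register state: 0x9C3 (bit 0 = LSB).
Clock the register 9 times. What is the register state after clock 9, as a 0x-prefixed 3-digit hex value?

0x6CC

reg_0 = 0x9C3
clock 1: out=1, reg = 0xCE1
clock 2: out=1, reg = 0x670
clock 3: out=0, reg = 0x338
clock 4: out=0, reg = 0x99C
clock 5: out=0, reg = 0xCCE
clock 6: out=0, reg = 0x667
clock 7: out=1, reg = 0xB33
clock 8: out=1, reg = 0xD99
clock 9: out=1, reg = 0x6CC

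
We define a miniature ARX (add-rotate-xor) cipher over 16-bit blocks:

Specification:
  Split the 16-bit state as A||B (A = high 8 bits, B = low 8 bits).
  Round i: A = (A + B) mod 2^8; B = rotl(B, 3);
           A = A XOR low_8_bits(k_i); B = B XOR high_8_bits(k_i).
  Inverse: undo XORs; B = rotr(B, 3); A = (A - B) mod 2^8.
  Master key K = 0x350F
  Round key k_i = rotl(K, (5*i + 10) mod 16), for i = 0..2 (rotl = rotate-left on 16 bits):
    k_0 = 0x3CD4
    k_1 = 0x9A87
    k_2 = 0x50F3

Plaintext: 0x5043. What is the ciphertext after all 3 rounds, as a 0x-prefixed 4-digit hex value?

s_0 = plaintext = 0x5043
s_1 = Round(s_0, k_0) = 0x4726
s_2 = Round(s_1, k_1) = 0xEAAB
s_3 = Round(s_2, k_2) = 0x660D

0x660D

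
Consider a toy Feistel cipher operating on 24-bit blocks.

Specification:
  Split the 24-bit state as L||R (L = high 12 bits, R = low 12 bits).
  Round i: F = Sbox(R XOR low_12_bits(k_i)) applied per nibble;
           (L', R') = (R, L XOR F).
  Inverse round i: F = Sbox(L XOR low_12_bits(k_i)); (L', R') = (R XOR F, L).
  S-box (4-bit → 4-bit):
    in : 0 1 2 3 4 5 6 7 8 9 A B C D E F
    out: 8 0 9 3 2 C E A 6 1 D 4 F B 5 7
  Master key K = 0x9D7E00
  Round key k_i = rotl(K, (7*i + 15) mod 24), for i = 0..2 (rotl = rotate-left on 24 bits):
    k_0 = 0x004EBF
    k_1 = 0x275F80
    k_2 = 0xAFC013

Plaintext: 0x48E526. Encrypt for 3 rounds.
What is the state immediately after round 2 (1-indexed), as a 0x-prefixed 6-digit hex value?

s_0 = plaintext = 0x48E526
s_1 = Round(s_0, k_0) = 0x52609F
s_2 = Round(s_1, k_1) = 0x09F221
s_3 = Round(s_2, k_2) = 0x2219A6

0x09F221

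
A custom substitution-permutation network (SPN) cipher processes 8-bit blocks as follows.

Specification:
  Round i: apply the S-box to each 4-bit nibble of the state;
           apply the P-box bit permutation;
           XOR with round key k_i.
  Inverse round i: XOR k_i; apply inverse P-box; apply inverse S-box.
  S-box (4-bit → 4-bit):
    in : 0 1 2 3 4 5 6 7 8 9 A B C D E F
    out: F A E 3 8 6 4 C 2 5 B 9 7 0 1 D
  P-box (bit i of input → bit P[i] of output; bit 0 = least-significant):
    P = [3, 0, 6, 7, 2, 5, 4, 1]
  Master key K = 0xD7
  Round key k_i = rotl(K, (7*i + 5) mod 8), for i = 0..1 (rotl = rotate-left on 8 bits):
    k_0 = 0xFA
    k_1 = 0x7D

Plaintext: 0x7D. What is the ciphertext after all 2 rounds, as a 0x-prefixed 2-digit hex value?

s_0 = plaintext = 0x7D
s_1 = Round(s_0, k_0) = 0xE8
s_2 = Round(s_1, k_1) = 0x78

0x78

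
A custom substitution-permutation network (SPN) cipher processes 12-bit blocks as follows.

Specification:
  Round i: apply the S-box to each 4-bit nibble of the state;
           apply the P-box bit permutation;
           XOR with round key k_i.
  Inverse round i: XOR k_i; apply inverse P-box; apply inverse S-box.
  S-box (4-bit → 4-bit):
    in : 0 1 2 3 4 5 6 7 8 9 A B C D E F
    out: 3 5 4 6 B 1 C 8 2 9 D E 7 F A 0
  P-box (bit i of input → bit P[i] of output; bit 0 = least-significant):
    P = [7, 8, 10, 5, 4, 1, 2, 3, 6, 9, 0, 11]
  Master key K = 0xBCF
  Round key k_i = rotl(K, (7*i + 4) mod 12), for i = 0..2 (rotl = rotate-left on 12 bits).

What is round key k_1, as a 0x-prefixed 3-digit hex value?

0xDE7

K = 0xBCF
k_0 = rotl(K, (7*0+4) mod 12) = rotl(K, 4) = 0xCFB
k_1 = rotl(K, (7*1+4) mod 12) = rotl(K, 11) = 0xDE7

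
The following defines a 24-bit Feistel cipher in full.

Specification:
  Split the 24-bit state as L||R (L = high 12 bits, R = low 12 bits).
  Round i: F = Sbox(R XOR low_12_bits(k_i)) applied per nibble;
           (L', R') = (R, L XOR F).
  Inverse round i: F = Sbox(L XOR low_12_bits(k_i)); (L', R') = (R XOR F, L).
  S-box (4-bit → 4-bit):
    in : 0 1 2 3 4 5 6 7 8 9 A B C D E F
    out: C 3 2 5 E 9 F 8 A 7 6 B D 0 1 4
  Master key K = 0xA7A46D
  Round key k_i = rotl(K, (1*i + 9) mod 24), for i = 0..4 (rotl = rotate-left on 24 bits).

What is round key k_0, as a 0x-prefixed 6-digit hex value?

0x48DB4F

K = 0xA7A46D
k_0 = rotl(K, (1*0+9) mod 24) = rotl(K, 9) = 0x48DB4F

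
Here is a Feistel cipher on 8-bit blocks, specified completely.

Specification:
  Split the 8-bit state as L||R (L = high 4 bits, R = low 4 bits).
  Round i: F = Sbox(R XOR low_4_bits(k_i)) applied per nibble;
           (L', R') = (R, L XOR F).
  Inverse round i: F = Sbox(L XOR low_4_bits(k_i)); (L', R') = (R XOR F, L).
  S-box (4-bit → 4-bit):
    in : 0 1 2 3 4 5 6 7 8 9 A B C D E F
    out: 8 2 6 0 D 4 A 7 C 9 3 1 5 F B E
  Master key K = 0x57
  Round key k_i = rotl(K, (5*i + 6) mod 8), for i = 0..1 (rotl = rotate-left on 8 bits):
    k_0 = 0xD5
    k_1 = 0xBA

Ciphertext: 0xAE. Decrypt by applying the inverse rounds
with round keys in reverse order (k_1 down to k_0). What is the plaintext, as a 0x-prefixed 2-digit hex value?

0xA6

s_0 = ciphertext = 0xAE
s_1 = InvRound(s_0, k_1) = 0x6A
s_2 = InvRound(s_1, k_0) = 0xA6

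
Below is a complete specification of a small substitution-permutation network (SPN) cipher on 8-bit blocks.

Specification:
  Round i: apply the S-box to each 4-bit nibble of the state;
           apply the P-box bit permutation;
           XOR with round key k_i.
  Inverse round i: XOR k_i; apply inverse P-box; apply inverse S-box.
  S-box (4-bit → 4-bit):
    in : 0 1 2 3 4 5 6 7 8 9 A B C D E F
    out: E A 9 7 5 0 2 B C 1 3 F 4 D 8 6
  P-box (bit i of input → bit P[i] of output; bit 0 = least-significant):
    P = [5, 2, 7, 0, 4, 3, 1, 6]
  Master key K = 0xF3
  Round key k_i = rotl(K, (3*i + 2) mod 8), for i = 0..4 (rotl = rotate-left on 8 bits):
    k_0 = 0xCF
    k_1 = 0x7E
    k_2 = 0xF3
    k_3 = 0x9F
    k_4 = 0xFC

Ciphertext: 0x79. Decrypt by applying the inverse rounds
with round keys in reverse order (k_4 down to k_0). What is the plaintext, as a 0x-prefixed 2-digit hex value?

0xC5

s_0 = ciphertext = 0x79
s_1 = InvRound(s_0, k_4) = 0x50
s_2 = InvRound(s_1, k_3) = 0x00
s_3 = InvRound(s_2, k_2) = 0xDD
s_4 = InvRound(s_3, k_1) = 0xCD
s_5 = InvRound(s_4, k_0) = 0xC5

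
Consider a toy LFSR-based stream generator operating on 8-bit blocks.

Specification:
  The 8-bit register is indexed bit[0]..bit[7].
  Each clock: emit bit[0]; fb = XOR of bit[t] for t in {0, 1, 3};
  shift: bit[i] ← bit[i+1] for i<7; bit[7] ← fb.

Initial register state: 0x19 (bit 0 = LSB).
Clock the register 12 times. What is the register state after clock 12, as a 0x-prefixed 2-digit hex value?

0x7D

reg_0 = 0x19
clock 1: out=1, reg = 0x0C
clock 2: out=0, reg = 0x86
clock 3: out=0, reg = 0xC3
clock 4: out=1, reg = 0x61
clock 5: out=1, reg = 0xB0
clock 6: out=0, reg = 0x58
clock 7: out=0, reg = 0xAC
clock 8: out=0, reg = 0xD6
clock 9: out=0, reg = 0xEB
clock 10: out=1, reg = 0xF5
clock 11: out=1, reg = 0xFA
clock 12: out=0, reg = 0x7D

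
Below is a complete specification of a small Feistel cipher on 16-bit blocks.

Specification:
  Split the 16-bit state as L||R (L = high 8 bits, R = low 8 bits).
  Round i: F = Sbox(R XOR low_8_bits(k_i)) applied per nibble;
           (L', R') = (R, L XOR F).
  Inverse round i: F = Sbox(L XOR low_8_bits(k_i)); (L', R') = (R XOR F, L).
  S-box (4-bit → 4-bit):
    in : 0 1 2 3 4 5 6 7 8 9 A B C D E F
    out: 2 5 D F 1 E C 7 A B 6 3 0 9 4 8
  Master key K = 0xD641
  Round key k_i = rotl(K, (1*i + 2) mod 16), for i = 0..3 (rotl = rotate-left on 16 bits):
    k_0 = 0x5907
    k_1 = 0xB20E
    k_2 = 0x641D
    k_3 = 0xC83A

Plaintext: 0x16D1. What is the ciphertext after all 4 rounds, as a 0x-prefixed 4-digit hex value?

0x430B

s_0 = plaintext = 0x16D1
s_1 = Round(s_0, k_0) = 0xD18A
s_2 = Round(s_1, k_1) = 0x8A70
s_3 = Round(s_2, k_2) = 0x7043
s_4 = Round(s_3, k_3) = 0x430B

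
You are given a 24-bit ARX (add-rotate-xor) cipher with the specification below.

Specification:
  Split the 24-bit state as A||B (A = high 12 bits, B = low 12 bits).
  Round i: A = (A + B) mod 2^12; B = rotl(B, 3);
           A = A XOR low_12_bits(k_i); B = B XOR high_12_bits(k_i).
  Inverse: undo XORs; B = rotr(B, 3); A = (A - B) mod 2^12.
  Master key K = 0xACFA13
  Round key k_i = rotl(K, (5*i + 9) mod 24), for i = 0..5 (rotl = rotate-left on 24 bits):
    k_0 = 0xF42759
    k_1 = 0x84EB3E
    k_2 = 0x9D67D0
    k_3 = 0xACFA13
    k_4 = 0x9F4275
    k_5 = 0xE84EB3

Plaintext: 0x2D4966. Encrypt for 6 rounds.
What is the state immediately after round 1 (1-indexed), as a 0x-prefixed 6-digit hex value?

0xB63476

s_0 = plaintext = 0x2D4966
s_1 = Round(s_0, k_0) = 0xB63476
s_2 = Round(s_1, k_1) = 0x4E7BFC
s_3 = Round(s_2, k_2) = 0x733633
s_4 = Round(s_3, k_3) = 0x775B54
s_5 = Round(s_4, k_4) = 0x0BC351
s_6 = Round(s_5, k_5) = 0xABE40D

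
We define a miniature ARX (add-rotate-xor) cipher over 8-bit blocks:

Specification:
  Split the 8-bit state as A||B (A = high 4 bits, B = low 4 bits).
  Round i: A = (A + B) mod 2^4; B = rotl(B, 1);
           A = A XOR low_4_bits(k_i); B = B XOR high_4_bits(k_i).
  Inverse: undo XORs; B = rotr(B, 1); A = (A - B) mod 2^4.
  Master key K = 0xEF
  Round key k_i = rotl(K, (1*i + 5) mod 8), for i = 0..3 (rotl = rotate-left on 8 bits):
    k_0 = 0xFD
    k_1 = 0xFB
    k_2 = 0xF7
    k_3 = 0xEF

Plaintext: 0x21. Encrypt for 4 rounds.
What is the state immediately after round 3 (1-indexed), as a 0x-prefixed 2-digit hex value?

s_0 = plaintext = 0x21
s_1 = Round(s_0, k_0) = 0xED
s_2 = Round(s_1, k_1) = 0x04
s_3 = Round(s_2, k_2) = 0x37
s_4 = Round(s_3, k_3) = 0x50

0x37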